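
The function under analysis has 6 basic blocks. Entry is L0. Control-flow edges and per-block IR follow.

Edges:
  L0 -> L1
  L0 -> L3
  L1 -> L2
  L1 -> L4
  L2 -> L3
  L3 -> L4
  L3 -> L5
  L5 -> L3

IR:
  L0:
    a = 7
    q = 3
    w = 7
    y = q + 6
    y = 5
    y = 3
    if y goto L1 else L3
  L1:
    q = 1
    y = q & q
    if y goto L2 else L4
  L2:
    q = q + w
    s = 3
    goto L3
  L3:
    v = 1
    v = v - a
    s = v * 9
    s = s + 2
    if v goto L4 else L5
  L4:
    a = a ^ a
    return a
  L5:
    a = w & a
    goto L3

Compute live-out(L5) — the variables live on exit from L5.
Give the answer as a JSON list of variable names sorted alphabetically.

Answer: ["a", "w"]

Analysis:
Per-block:
  L0: {a,q,w,y} / ∅
  L1: {q,y} / ∅
  L2: {q,s} / {q,w}
  L3: {s,v} / {a}
  L4: {a} / {a}
  L5: {a} / {a,w}

Live sets:
  live L0: ∅→{a,w}
  live L1: {a,w}→{a,q,w}
  live L2: {a,q,w}→{a,w}
  live L3: {a,w}→{a,w}
  live L4: {a}→∅
  live L5: {a,w}→{a,w}

live-out(L5) = ["a", "w"]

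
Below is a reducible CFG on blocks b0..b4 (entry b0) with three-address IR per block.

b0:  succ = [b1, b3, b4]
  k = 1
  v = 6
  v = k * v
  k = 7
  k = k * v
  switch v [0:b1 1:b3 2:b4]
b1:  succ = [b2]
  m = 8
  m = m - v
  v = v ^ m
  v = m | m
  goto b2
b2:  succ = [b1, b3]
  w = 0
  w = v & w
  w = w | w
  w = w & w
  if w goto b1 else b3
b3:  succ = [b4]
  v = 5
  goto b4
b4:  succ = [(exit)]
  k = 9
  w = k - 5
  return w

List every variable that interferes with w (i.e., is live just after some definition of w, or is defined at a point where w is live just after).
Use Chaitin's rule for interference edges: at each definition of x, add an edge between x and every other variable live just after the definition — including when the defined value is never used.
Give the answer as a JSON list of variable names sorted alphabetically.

def/use:
  b0: {k,v} / ∅
  b1: {m,v} / {v}
  b2: {w} / {v}
  b3: {v} / ∅
  b4: {k,w} / ∅

Backward fixpoint:
  b0 li=∅ lo={v}
  b1 li={v} lo={v}
  b2 li={v} lo={v}
  b3 li=∅ lo=∅
  b4 li=∅ lo=∅

Conflict graph:
  k↔{v}
  m↔{v}
  v↔{k,m,w}
  w↔{v}

N(w) = ["v"]

Answer: ["v"]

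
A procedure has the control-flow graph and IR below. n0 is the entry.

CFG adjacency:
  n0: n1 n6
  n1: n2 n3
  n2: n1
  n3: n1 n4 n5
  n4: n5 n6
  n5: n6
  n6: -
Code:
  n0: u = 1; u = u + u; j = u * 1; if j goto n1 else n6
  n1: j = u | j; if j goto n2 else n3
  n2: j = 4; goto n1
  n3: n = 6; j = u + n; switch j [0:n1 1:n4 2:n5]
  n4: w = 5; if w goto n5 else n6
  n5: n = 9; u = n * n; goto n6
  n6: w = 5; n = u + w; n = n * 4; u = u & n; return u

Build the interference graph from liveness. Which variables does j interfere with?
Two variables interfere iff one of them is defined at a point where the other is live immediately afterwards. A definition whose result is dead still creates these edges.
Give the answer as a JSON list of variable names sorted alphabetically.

Answer: ["u"]

Analysis:
Block summaries:
  n0: {j,u} / ∅
  n1: {j} / {j,u}
  n2: {j} / ∅
  n3: {j,n} / {u}
  n4: {w} / ∅
  n5: {n,u} / ∅
  n6: {n,u,w} / {u}

Backward fixpoint:
  live n0: ∅→{j,u}
  live n1: {j,u}→{u}
  live n2: {u}→{j,u}
  live n3: {u}→{j,u}
  live n4: {u}→{u}
  live n5: ∅→{u}
  live n6: {u}→∅

Conflict graph:
  j — {u}
  n — {u}
  u — {j,n,w}
  w — {u}

N(j) = ["u"]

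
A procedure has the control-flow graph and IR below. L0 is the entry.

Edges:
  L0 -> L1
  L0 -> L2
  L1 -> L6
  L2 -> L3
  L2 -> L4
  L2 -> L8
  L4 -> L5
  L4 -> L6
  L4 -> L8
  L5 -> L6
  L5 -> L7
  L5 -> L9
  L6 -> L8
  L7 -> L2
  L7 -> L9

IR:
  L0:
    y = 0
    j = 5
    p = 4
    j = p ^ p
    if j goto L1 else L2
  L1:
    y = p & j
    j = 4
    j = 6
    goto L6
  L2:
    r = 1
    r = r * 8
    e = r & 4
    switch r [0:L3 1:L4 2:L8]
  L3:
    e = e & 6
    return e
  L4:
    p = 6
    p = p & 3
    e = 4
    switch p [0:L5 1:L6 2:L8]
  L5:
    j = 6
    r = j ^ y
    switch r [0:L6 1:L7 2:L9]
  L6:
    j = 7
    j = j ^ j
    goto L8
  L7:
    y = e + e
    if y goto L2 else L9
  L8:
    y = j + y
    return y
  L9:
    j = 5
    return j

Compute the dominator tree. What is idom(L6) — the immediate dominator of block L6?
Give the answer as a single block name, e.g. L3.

idom tree: L1←L0 L2←L0 L3←L2 L4←L2 L5←L4 L6←L0 L7←L5 L8←L0 L9←L5
Dom at joins:
  L2: preds {L0,L7}: {L0} ∩ {L0,L2,L4,L5,L7} = {L0}; idom=L0
  L6: preds {L1,L4,L5}: {L0,L1} ∩ {L0,L2,L4} ∩ {L0,L2,L4,L5} = {L0}; idom=L0
  L8: preds {L2,L4,L6}: {L0,L2} ∩ {L0,L2,L4} ∩ {L0,L6} = {L0}; idom=L0
  L9: preds {L5,L7}: {L0,L2,L4,L5} ∩ {L0,L2,L4,L5,L7} = {L0,L2,L4,L5}; idom=L5

idom(L6) = L0

Answer: L0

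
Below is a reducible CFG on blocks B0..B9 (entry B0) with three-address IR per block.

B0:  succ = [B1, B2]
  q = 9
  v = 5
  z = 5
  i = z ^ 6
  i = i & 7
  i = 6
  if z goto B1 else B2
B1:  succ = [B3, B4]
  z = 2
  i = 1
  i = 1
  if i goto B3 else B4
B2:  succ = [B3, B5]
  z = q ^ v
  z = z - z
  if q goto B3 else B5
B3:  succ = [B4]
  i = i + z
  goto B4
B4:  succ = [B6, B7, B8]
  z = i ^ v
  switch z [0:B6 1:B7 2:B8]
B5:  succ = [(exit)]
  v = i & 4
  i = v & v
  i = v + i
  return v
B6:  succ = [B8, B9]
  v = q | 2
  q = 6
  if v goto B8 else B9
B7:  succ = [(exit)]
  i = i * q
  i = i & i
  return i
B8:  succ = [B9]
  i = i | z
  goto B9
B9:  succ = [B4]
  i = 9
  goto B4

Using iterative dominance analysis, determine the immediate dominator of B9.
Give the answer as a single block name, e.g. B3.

Answer: B4

Working:
idom tree: B1←B0 B2←B0 B3←B0 B4←B0 B5←B2 B6←B4 B7←B4 B8←B4 B9←B4
Dom at joins:
  B3: preds {B1,B2}: {B0,B1} ∩ {B0,B2} = {B0}; idom=B0
  B4: preds {B1,B3,B9}: {B0,B1} ∩ {B0,B3} ∩ {B0,B4,B9} = {B0}; idom=B0
  B8: preds {B4,B6}: {B0,B4} ∩ {B0,B4,B6} = {B0,B4}; idom=B4
  B9: preds {B6,B8}: {B0,B4,B6} ∩ {B0,B4,B8} = {B0,B4}; idom=B4

idom(B9) = B4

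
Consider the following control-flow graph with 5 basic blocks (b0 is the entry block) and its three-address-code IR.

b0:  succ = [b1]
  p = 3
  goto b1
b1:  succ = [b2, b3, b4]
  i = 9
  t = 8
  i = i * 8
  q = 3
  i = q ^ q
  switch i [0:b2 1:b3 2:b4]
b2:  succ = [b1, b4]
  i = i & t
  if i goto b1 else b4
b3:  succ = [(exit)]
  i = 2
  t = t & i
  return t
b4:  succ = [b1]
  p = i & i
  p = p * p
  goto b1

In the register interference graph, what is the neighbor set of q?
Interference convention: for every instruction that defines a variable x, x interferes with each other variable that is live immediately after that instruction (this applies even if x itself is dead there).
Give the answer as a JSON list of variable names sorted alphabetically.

Per-block:
  b0: {p} / ∅
  b1: {i,q,t} / ∅
  b2: {i} / {i,t}
  b3: {i,t} / {t}
  b4: {p} / {i}

Liveness:
  live b0: ∅→∅
  live b1: ∅→{i,t}
  live b2: {i,t}→{i}
  live b3: {t}→∅
  live b4: {i}→∅

Interference:
  i — {t}
  p — ∅
  q — {t}
  t — {i,q}

N(q) = ["t"]

Answer: ["t"]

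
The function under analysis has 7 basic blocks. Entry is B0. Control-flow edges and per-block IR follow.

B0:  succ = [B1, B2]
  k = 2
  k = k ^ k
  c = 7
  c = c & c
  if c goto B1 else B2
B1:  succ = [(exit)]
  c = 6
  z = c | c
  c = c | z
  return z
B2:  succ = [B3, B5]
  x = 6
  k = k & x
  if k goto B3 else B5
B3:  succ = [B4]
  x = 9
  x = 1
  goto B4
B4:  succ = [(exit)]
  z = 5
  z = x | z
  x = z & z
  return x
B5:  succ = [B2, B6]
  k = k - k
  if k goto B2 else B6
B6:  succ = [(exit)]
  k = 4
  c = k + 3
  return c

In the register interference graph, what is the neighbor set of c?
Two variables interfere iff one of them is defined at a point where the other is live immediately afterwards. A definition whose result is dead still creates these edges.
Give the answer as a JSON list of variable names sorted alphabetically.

Per-block:
  B0: def={c,k} ue=∅
  B1: def={c,z} ue=∅
  B2: def={k,x} ue={k}
  B3: def={x} ue=∅
  B4: def={x,z} ue={x}
  B5: def={k} ue={k}
  B6: def={c,k} ue=∅

Backward fixpoint:
  B0: in=∅ out={k}
  B1: in=∅ out=∅
  B2: in={k} out={k}
  B3: in=∅ out={x}
  B4: in={x} out=∅
  B5: in={k} out={k}
  B6: in=∅ out=∅

Interfere edges:
  c: {k,z}
  k: {c,x}
  x: {k,z}
  z: {c,x}

N(c) = ["k", "z"]

Answer: ["k", "z"]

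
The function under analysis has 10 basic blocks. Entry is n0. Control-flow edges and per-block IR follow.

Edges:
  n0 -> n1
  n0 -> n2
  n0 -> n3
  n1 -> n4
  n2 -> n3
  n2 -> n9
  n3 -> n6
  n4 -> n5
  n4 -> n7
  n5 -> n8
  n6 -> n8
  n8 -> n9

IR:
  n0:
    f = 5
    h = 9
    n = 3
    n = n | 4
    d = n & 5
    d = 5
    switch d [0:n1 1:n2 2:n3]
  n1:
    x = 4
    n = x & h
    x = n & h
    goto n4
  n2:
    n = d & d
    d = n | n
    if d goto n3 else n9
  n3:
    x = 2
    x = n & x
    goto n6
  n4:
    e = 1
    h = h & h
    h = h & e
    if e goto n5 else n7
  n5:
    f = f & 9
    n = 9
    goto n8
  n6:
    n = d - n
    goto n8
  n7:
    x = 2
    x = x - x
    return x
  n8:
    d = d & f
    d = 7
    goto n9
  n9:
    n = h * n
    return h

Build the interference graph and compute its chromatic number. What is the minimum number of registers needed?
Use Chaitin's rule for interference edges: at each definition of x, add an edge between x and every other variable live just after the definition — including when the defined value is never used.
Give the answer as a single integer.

Answer: 5

Working:
def/use:
  n0 def {d,f,h,n} use ∅
  n1 def {n,x} use {h}
  n2 def {d,n} use {d}
  n3 def {x} use {n}
  n4 def {e,h} use {h}
  n5 def {f,n} use {f}
  n6 def {n} use {d,n}
  n7 def {x} use ∅
  n8 def {d} use {d,f}
  n9 def {n} use {h,n}

Live sets:
  n0 li=∅ lo={d,f,h,n}
  n1 li={d,f,h} lo={d,f,h}
  n2 li={d,f,h} lo={d,f,h,n}
  n3 li={d,f,h,n} lo={d,f,h,n}
  n4 li={d,f,h} lo={d,f,h}
  n5 li={d,f,h} lo={d,f,h,n}
  n6 li={d,f,h,n} lo={d,f,h,n}
  n7 li=∅ lo=∅
  n8 li={d,f,h,n} lo={h,n}
  n9 li={h,n} lo=∅

Interference:
  d↔{e,f,h,n,x}
  e↔{d,f,h}
  f↔{d,e,h,n,x}
  h↔{d,e,f,n,x}
  n↔{d,f,h,x}
  x↔{d,f,h,n}

Colouring:
  {d,f,h,n,x} pairwise interfere (5-clique) ⇒ χ ≥ 5
  5-colouring: R0={d}  R1={f}  R2={h}  R3={e,n}  R4={x}
  χ = 5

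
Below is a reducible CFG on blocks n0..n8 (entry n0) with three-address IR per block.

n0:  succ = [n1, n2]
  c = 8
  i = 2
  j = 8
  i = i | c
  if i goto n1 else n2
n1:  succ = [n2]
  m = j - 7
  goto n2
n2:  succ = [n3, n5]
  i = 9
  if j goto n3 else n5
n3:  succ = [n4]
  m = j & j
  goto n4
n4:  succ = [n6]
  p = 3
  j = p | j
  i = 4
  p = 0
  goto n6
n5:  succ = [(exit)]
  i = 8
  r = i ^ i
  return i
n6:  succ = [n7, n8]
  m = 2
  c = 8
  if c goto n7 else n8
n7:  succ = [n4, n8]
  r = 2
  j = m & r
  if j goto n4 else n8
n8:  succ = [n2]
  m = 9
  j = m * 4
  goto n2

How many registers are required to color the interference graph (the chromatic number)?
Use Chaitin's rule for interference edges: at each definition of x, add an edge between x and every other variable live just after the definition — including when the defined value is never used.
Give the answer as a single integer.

Answer: 3

Analysis:
Per-block:
  n0: def={c,i,j} ue=∅
  n1: def={m} ue={j}
  n2: def={i} ue={j}
  n3: def={m} ue={j}
  n4: def={i,j,p} ue={j}
  n5: def={i,r} ue=∅
  n6: def={c,m} ue=∅
  n7: def={j,r} ue={m}
  n8: def={j,m} ue=∅

Liveness:
  n0 li=∅ lo={j}
  n1 li={j} lo={j}
  n2 li={j} lo={j}
  n3 li={j} lo={j}
  n4 li={j} lo=∅
  n5 li=∅ lo=∅
  n6 li=∅ lo={m}
  n7 li={m} lo={j}
  n8 li=∅ lo={j}

Interference:
  c↔{i,j,m}
  i↔{c,j,r}
  j↔{c,i,m,p}
  m↔{c,j,r}
  p↔{j}
  r↔{i,m}

Colouring:
  clique {c,i,j} ⇒ need ≥ 3
  3-colouring: c0={j,r}  c1={c,p}  c2={i,m}
  χ = 3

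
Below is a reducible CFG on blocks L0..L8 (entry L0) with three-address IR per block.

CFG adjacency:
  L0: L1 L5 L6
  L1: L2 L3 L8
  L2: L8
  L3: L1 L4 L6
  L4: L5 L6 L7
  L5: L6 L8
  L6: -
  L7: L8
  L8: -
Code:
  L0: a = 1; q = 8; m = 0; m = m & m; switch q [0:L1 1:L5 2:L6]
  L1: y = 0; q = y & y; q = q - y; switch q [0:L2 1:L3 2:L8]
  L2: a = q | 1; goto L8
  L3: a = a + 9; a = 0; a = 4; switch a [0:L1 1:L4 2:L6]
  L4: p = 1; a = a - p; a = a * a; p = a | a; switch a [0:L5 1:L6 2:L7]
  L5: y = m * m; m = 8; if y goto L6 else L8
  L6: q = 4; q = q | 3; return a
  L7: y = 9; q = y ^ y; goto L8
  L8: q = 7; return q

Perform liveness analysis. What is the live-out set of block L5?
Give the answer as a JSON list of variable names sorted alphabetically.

def/use:
  L0: def={a,m,q} ue=∅
  L1: def={q,y} ue=∅
  L2: def={a} ue={q}
  L3: def={a} ue={a}
  L4: def={a,p} ue={a}
  L5: def={m,y} ue={m}
  L6: def={q} ue={a}
  L7: def={q,y} ue=∅
  L8: def={q} ue=∅

Liveness:
  live L0: ∅→{a,m}
  live L1: {a,m}→{a,m,q}
  live L2: {q}→∅
  live L3: {a,m}→{a,m}
  live L4: {a,m}→{a,m}
  live L5: {a,m}→{a}
  live L6: {a}→∅
  live L7: ∅→∅
  live L8: ∅→∅

live-out(L5) = ["a"]

Answer: ["a"]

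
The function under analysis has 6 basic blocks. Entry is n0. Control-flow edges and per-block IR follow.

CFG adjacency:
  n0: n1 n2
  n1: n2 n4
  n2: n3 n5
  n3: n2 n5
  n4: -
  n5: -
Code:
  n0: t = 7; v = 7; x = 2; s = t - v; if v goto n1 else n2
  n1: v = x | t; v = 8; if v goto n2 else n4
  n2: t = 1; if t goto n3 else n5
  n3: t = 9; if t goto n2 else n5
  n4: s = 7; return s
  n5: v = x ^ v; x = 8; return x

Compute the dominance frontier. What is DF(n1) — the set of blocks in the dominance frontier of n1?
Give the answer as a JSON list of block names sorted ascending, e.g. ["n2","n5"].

Answer: ["n2"]

Derivation:
idom tree: n1←n0 n2←n0 n3←n2 n4←n1 n5←n2
Join-block Dom:
  n2: preds {n0,n1,n3}: {n0} ∩ {n0,n1} ∩ {n0,n2,n3} = {n0}; idom=n0
  n5: preds {n2,n3}: {n0,n2} ∩ {n0,n2,n3} = {n0,n2}; idom=n2

DF derivation:
  join n2 pred n0: · stop@n0
  join n2 pred n1: n1 stop@n0
  join n2 pred n3: n3→n2 stop@n0
  join n5 pred n2: · stop@n2
  join n5 pred n3: n3 stop@n2
  n0 → ∅
  n1 → {n2}
  n2 → {n2}
  n3 → {n2,n5}
  n4 → ∅
  n5 → ∅

DF(n1) = ["n2"]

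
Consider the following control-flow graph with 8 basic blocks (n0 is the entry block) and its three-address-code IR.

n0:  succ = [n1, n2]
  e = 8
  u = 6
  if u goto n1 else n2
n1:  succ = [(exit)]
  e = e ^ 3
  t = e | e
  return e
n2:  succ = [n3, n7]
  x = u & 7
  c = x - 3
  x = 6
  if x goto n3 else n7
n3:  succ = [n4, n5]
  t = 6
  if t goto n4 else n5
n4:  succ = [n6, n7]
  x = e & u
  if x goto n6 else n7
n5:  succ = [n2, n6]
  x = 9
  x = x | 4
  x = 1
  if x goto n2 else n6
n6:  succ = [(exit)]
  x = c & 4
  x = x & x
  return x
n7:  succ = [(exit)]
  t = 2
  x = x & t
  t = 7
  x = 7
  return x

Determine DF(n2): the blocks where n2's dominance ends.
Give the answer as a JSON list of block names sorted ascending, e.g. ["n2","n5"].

idom tree: n1←n0 n2←n0 n3←n2 n4←n3 n5←n3 n6←n3 n7←n2
Dom∩ at merges:
  n2: preds {n0,n5}: {n0} ∩ {n0,n2,n3,n5} = {n0}; idom=n0
  n6: preds {n4,n5}: {n0,n2,n3,n4} ∩ {n0,n2,n3,n5} = {n0,n2,n3}; idom=n3
  n7: preds {n2,n4}: {n0,n2} ∩ {n0,n2,n3,n4} = {n0,n2}; idom=n2

DF derivation:
  join n2 pred n0: · stop@n0
  join n2 pred n5: n5→n3→n2 stop@n0
  join n6 pred n4: n4 stop@n3
  join n6 pred n5: n5 stop@n3
  join n7 pred n2: · stop@n2
  join n7 pred n4: n4→n3 stop@n2
  n0 → ∅
  n1 → ∅
  n2 → {n2}
  n3 → {n2,n7}
  n4 → {n6,n7}
  n5 → {n2,n6}
  n6 → ∅
  n7 → ∅

DF(n2) = ["n2"]

Answer: ["n2"]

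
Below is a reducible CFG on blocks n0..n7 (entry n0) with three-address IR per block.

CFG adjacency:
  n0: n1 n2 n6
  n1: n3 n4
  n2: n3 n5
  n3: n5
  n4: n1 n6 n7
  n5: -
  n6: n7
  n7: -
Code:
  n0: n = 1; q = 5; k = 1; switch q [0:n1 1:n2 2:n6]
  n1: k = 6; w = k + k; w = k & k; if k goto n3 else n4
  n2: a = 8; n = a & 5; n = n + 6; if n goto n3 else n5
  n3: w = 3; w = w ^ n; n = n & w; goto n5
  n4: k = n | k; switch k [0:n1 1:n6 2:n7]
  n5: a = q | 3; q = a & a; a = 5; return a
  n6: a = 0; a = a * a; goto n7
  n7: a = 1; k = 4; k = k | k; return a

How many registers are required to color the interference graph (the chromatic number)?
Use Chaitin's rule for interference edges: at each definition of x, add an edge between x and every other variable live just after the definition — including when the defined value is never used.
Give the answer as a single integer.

Block summaries:
  n0: def={k,n,q} ue=∅
  n1: def={k,w} ue=∅
  n2: def={a,n} ue=∅
  n3: def={n,w} ue={n}
  n4: def={k} ue={k,n}
  n5: def={a,q} ue={q}
  n6: def={a} ue=∅
  n7: def={a,k} ue=∅

Backward fixpoint:
  n0 li=∅ lo={n,q}
  n1 li={n,q} lo={k,n,q}
  n2 li={q} lo={n,q}
  n3 li={n,q} lo={q}
  n4 li={k,n,q} lo={n,q}
  n5 li={q} lo=∅
  n6 li=∅ lo=∅
  n7 li=∅ lo=∅

Interfere edges:
  a — {k,q}
  k — {a,n,q,w}
  n — {k,q,w}
  q — {a,k,n,w}
  w — {k,n,q}

Registers:
  lower bound: {k,n,q,w} mutually conflict ⇒ χ ≥ 4
  4-colouring: R0={k}  R1={q}  R2={a,n}  R3={w}
  χ = 4

Answer: 4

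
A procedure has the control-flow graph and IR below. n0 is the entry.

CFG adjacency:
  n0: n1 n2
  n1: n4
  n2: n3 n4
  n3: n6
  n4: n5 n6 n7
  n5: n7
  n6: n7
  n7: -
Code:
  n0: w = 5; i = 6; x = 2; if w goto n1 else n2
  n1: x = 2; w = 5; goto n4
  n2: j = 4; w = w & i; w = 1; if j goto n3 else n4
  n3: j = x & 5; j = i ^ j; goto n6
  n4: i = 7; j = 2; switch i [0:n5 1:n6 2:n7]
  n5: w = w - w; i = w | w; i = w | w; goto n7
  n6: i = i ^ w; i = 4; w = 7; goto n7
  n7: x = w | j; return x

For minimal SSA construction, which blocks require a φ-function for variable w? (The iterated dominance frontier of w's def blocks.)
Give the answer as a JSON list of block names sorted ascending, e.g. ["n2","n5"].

idom tree: n1←n0 n2←n0 n3←n2 n4←n0 n5←n4 n6←n0 n7←n0
Join-block Dom:
  n4: preds {n1,n2}: {n0,n1} ∩ {n0,n2} = {n0}; idom=n0
  n6: preds {n3,n4}: {n0,n2,n3} ∩ {n0,n4} = {n0}; idom=n0
  n7: preds {n4,n5,n6}: {n0,n4} ∩ {n0,n4,n5} ∩ {n0,n6} = {n0}; idom=n0

Frontier:
  join n4 pred n1: n1 stop@n0
  join n4 pred n2: n2 stop@n0
  join n6 pred n3: n3→n2 stop@n0
  join n6 pred n4: n4 stop@n0
  join n7 pred n4: n4 stop@n0
  join n7 pred n5: n5→n4 stop@n0
  join n7 pred n6: n6 stop@n0
  DF(n0)=∅
  DF(n1)={n4}
  DF(n2)={n4,n6}
  DF(n3)={n6}
  DF(n4)={n6,n7}
  DF(n5)={n7}
  DF(n6)={n7}
  DF(n7)=∅

φ for w: defs {n0,n1,n2,n5,n6}
  DF⁺ = {n4,n6,n7}

Answer: ["n4", "n6", "n7"]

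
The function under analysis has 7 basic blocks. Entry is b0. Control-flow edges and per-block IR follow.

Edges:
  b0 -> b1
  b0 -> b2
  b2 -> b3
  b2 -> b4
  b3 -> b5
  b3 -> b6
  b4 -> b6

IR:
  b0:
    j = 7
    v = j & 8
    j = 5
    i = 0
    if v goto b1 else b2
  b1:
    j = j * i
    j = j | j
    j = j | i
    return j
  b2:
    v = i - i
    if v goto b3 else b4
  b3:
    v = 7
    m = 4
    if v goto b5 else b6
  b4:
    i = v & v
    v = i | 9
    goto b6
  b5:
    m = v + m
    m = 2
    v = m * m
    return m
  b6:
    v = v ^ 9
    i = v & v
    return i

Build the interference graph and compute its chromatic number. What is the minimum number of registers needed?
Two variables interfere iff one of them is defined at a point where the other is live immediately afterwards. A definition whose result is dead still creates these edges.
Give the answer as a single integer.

Block summaries:
  b0 def {i,j,v} use ∅
  b1 def {j} use {i,j}
  b2 def {v} use {i}
  b3 def {m,v} use ∅
  b4 def {i,v} use {v}
  b5 def {m,v} use {m,v}
  b6 def {i,v} use {v}

Backward fixpoint:
  live b0: ∅→{i,j}
  live b1: {i,j}→∅
  live b2: {i}→{v}
  live b3: ∅→{m,v}
  live b4: {v}→{v}
  live b5: {m,v}→∅
  live b6: {v}→∅

Interference:
  i: {j,v}
  j: {i,v}
  m: {v}
  v: {i,j,m}

Colouring:
  clique {i,j,v} ⇒ need ≥ 3
  3-colouring: R0={v}  R1={i,m}  R2={j}
  χ = 3

Answer: 3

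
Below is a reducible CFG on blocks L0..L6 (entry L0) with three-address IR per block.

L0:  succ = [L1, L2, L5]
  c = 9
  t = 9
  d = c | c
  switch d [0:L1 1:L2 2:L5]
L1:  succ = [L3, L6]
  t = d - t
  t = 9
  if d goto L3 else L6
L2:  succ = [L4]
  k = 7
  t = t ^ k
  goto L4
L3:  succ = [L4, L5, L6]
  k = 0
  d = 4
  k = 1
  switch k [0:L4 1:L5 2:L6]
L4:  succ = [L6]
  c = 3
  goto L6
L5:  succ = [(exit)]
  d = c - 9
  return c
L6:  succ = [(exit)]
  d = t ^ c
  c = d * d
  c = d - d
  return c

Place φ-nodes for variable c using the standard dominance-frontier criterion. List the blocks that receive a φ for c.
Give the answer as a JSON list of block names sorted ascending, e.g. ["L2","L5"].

Answer: ["L6"]

Derivation:
idom tree: L1←L0 L2←L0 L3←L1 L4←L0 L5←L0 L6←L0
Dom at joins:
  L4: preds {L2,L3}: {L0,L2} ∩ {L0,L1,L3} = {L0}; idom=L0
  L5: preds {L0,L3}: {L0} ∩ {L0,L1,L3} = {L0}; idom=L0
  L6: preds {L1,L3,L4}: {L0,L1} ∩ {L0,L1,L3} ∩ {L0,L4} = {L0}; idom=L0

DF derivation:
  L4←L2: walk L2 to L0
  L4←L3: walk L3→L1 to L0
  L5←L0: walk · to L0
  L5←L3: walk L3→L1 to L0
  L6←L1: walk L1 to L0
  L6←L3: walk L3→L1 to L0
  L6←L4: walk L4 to L0
  DF(L0)=∅
  DF(L1)={L4,L5,L6}
  DF(L2)={L4}
  DF(L3)={L4,L5,L6}
  DF(L4)={L6}
  DF(L5)=∅
  DF(L6)=∅

φ for c: defs {L0,L4,L6}
  DF⁺ = {L6}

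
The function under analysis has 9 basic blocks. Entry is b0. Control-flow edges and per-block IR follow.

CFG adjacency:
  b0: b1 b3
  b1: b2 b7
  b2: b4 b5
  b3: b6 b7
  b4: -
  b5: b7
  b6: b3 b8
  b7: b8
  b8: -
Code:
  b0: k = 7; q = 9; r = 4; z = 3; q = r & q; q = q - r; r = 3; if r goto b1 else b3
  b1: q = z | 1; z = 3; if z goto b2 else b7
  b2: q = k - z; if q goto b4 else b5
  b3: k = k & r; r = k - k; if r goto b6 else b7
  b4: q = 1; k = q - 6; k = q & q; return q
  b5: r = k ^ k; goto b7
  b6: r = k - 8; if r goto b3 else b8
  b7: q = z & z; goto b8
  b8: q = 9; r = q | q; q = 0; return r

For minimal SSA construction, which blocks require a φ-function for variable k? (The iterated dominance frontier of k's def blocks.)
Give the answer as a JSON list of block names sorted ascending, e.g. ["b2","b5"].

idom tree: b1←b0 b2←b1 b3←b0 b4←b2 b5←b2 b6←b3 b7←b0 b8←b0
Dom∩ at merges:
  b3: preds {b0,b6}: {b0} ∩ {b0,b3,b6} = {b0}; idom=b0
  b7: preds {b1,b3,b5}: {b0,b1} ∩ {b0,b3} ∩ {b0,b1,b2,b5} = {b0}; idom=b0
  b8: preds {b6,b7}: {b0,b3,b6} ∩ {b0,b7} = {b0}; idom=b0

DF walk-up:
  join b3 pred b0: · stop@b0
  join b3 pred b6: b6→b3 stop@b0
  join b7 pred b1: b1 stop@b0
  join b7 pred b3: b3 stop@b0
  join b7 pred b5: b5→b2→b1 stop@b0
  join b8 pred b6: b6→b3 stop@b0
  join b8 pred b7: b7 stop@b0
  b0 → ∅
  b1 → {b7}
  b2 → {b7}
  b3 → {b3,b7,b8}
  b4 → ∅
  b5 → {b7}
  b6 → {b3,b8}
  b7 → {b8}
  b8 → ∅

φ for k: defs {b0,b3,b4}
  DF⁺ = {b3,b7,b8}

Answer: ["b3", "b7", "b8"]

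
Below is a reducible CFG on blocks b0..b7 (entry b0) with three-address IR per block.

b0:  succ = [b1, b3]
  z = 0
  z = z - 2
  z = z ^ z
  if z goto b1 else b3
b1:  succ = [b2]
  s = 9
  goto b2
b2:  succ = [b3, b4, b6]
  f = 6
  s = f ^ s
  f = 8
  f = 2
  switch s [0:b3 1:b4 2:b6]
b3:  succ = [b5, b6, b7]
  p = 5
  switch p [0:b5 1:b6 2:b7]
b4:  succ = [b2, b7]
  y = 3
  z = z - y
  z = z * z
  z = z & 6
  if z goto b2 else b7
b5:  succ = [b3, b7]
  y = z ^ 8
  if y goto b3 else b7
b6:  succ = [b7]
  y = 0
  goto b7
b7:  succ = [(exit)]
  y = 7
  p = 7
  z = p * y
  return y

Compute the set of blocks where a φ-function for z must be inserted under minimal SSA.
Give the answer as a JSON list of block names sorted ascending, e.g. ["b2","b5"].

Answer: ["b2", "b3", "b6", "b7"]

Analysis:
idom tree: b1←b0 b2←b1 b3←b0 b4←b2 b5←b3 b6←b0 b7←b0
Dom at joins:
  b2: preds {b1,b4}: {b0,b1} ∩ {b0,b1,b2,b4} = {b0,b1}; idom=b1
  b3: preds {b0,b2,b5}: {b0} ∩ {b0,b1,b2} ∩ {b0,b3,b5} = {b0}; idom=b0
  b6: preds {b2,b3}: {b0,b1,b2} ∩ {b0,b3} = {b0}; idom=b0
  b7: preds {b3,b4,b5,b6}: {b0,b3} ∩ {b0,b1,b2,b4} ∩ {b0,b3,b5} ∩ {b0,b6} = {b0}; idom=b0

DF derivation:
  b2←b1: walk · to b1
  b2←b4: walk b4→b2 to b1
  b3←b0: walk · to b0
  b3←b2: walk b2→b1 to b0
  b3←b5: walk b5→b3 to b0
  b6←b2: walk b2→b1 to b0
  b6←b3: walk b3 to b0
  b7←b3: walk b3 to b0
  b7←b4: walk b4→b2→b1 to b0
  b7←b5: walk b5→b3 to b0
  b7←b6: walk b6 to b0
  DF(b0)=∅
  DF(b1)={b3,b6,b7}
  DF(b2)={b2,b3,b6,b7}
  DF(b3)={b3,b6,b7}
  DF(b4)={b2,b7}
  DF(b5)={b3,b7}
  DF(b6)={b7}
  DF(b7)=∅

φ for z: defs {b0,b4,b7}
  DF⁺ = {b2,b3,b6,b7}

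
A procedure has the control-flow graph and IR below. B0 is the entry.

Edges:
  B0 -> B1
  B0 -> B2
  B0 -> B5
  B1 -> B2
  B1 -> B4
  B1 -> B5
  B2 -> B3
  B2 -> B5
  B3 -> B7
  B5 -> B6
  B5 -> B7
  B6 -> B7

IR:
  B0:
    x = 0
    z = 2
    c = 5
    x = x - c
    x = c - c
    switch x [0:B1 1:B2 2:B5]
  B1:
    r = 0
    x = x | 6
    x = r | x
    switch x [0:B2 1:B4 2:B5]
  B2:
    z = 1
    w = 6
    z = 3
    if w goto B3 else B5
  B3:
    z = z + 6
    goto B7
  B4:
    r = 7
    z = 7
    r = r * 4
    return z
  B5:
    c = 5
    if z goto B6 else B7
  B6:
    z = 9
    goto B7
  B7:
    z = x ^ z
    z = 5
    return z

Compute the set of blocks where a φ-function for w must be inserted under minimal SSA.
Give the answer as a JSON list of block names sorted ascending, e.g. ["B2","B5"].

idom tree: B1←B0 B2←B0 B3←B2 B4←B1 B5←B0 B6←B5 B7←B0
Dom at joins:
  B2: preds {B0,B1}: {B0} ∩ {B0,B1} = {B0}; idom=B0
  B5: preds {B0,B1,B2}: {B0} ∩ {B0,B1} ∩ {B0,B2} = {B0}; idom=B0
  B7: preds {B3,B5,B6}: {B0,B2,B3} ∩ {B0,B5} ∩ {B0,B5,B6} = {B0}; idom=B0

DF walk-up:
  join B2 pred B0: · stop@B0
  join B2 pred B1: B1 stop@B0
  join B5 pred B0: · stop@B0
  join B5 pred B1: B1 stop@B0
  join B5 pred B2: B2 stop@B0
  join B7 pred B3: B3→B2 stop@B0
  join B7 pred B5: B5 stop@B0
  join B7 pred B6: B6→B5 stop@B0
  B0: DF=∅
  B1: DF={B2,B5}
  B2: DF={B5,B7}
  B3: DF={B7}
  B4: DF=∅
  B5: DF={B7}
  B6: DF={B7}
  B7: DF=∅

φ for w: defs {B2}
  DF⁺ = {B5,B7}

Answer: ["B5", "B7"]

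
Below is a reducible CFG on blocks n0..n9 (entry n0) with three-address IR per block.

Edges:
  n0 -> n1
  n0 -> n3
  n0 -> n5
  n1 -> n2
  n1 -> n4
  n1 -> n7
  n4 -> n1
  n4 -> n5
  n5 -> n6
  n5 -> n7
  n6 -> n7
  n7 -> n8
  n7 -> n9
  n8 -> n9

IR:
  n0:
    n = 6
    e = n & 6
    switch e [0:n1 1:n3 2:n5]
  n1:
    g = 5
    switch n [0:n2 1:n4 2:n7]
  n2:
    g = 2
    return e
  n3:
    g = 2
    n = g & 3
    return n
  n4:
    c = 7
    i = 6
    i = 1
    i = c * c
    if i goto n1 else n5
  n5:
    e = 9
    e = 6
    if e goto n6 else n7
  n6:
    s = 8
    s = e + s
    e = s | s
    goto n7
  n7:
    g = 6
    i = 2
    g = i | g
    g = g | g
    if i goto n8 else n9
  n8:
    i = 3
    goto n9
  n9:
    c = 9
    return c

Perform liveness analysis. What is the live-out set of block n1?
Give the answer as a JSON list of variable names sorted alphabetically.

Answer: ["e", "n"]

Working:
def/use:
  n0: def={e,n} ue=∅
  n1: def={g} ue={n}
  n2: def={g} ue={e}
  n3: def={g,n} ue=∅
  n4: def={c,i} ue=∅
  n5: def={e} ue=∅
  n6: def={e,s} ue={e}
  n7: def={g,i} ue=∅
  n8: def={i} ue=∅
  n9: def={c} ue=∅

Live sets:
  live n0: ∅→{e,n}
  live n1: {e,n}→{e,n}
  live n2: {e}→∅
  live n3: ∅→∅
  live n4: {e,n}→{e,n}
  live n5: ∅→{e}
  live n6: {e}→∅
  live n7: ∅→∅
  live n8: ∅→∅
  live n9: ∅→∅

live-out(n1) = ["e", "n"]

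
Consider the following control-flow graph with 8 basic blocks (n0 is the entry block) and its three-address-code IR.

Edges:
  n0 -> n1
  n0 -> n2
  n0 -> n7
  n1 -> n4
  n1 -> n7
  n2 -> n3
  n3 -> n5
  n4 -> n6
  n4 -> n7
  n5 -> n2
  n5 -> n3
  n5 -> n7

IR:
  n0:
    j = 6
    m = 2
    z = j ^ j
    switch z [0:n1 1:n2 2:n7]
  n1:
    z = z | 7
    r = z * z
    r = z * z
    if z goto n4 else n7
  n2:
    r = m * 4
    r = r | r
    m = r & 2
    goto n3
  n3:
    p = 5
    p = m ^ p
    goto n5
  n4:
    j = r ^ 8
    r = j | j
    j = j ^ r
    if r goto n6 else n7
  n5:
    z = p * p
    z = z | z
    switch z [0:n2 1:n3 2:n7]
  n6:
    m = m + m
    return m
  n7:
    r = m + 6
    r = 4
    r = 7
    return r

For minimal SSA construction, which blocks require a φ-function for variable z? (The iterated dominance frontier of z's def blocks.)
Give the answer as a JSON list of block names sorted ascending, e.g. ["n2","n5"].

idom tree: n1←n0 n2←n0 n3←n2 n4←n1 n5←n3 n6←n4 n7←n0
Dom∩ at merges:
  n2: preds {n0,n5}: {n0} ∩ {n0,n2,n3,n5} = {n0}; idom=n0
  n3: preds {n2,n5}: {n0,n2} ∩ {n0,n2,n3,n5} = {n0,n2}; idom=n2
  n7: preds {n0,n1,n4,n5}: {n0} ∩ {n0,n1} ∩ {n0,n1,n4} ∩ {n0,n2,n3,n5} = {n0}; idom=n0

DF walk-up:
  n2←n0: walk · to n0
  n2←n5: walk n5→n3→n2 to n0
  n3←n2: walk · to n2
  n3←n5: walk n5→n3 to n2
  n7←n0: walk · to n0
  n7←n1: walk n1 to n0
  n7←n4: walk n4→n1 to n0
  n7←n5: walk n5→n3→n2 to n0
  n0 → ∅
  n1 → {n7}
  n2 → {n2,n7}
  n3 → {n2,n3,n7}
  n4 → {n7}
  n5 → {n2,n3,n7}
  n6 → ∅
  n7 → ∅

φ for z: defs {n0,n1,n5}
  DF⁺ = {n2,n3,n7}

Answer: ["n2", "n3", "n7"]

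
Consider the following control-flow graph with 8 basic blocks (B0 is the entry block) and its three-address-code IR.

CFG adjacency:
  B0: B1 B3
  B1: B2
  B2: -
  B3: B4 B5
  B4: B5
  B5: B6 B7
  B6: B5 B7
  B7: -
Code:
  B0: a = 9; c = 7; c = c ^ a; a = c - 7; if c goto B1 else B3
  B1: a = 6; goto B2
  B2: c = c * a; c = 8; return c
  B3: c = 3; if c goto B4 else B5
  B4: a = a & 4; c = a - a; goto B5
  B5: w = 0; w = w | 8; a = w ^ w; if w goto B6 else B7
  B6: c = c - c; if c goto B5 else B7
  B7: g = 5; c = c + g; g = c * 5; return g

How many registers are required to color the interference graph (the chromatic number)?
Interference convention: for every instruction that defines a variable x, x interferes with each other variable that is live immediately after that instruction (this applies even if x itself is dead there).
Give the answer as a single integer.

Answer: 3

Derivation:
Per-block:
  B0: def={a,c} ue=∅
  B1: def={a} ue=∅
  B2: def={c} ue={a,c}
  B3: def={c} ue=∅
  B4: def={a,c} ue={a}
  B5: def={a,w} ue=∅
  B6: def={c} ue={c}
  B7: def={c,g} ue={c}

Liveness:
  B0 li=∅ lo={a,c}
  B1 li={c} lo={a,c}
  B2 li={a,c} lo=∅
  B3 li={a} lo={a,c}
  B4 li={a} lo={c}
  B5 li={c} lo={c}
  B6 li={c} lo={c}
  B7 li={c} lo=∅

Conflict graph:
  a: {c,w}
  c: {a,g,w}
  g: {c}
  w: {a,c}

Colouring:
  clique {a,c,w} ⇒ need ≥ 3
  assign a→R1 c→R0 g→R1 w→R2 — no edge inside a register ⇒ χ ≤ 3
  χ = 3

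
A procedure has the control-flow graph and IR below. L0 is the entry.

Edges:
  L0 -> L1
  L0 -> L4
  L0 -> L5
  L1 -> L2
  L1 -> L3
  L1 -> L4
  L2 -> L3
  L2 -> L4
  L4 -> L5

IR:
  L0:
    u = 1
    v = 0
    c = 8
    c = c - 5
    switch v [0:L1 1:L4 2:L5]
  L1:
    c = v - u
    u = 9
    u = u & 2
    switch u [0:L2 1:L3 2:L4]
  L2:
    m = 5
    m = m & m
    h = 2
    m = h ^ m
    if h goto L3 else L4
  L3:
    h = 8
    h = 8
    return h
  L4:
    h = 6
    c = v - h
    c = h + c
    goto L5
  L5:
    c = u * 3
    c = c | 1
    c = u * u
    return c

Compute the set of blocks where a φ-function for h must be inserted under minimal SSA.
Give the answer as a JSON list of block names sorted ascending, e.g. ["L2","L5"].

idom tree: L1←L0 L2←L1 L3←L1 L4←L0 L5←L0
Join-block Dom:
  L3: preds {L1,L2}: {L0,L1} ∩ {L0,L1,L2} = {L0,L1}; idom=L1
  L4: preds {L0,L1,L2}: {L0} ∩ {L0,L1} ∩ {L0,L1,L2} = {L0}; idom=L0
  L5: preds {L0,L4}: {L0} ∩ {L0,L4} = {L0}; idom=L0

DF walk-up:
  join L3 pred L1: · stop@L1
  join L3 pred L2: L2 stop@L1
  join L4 pred L0: · stop@L0
  join L4 pred L1: L1 stop@L0
  join L4 pred L2: L2→L1 stop@L0
  join L5 pred L0: · stop@L0
  join L5 pred L4: L4 stop@L0
  DF(L0)=∅
  DF(L1)={L4}
  DF(L2)={L3,L4}
  DF(L3)=∅
  DF(L4)={L5}
  DF(L5)=∅

φ for h: defs {L2,L3,L4}
  DF⁺ = {L3,L4,L5}

Answer: ["L3", "L4", "L5"]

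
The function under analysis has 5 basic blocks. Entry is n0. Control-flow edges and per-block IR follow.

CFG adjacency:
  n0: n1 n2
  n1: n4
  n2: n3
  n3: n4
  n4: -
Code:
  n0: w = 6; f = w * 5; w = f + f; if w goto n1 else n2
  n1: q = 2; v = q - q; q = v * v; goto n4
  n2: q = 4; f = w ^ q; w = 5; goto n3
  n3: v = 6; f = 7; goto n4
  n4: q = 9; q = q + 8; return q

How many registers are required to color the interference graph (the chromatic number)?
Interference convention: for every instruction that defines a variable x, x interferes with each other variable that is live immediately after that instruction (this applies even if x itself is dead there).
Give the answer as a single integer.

def/use:
  n0: {f,w} / ∅
  n1: {q,v} / ∅
  n2: {f,q,w} / {w}
  n3: {f,v} / ∅
  n4: {q} / ∅

Liveness:
  n0 li=∅ lo={w}
  n1 li=∅ lo=∅
  n2 li={w} lo=∅
  n3 li=∅ lo=∅
  n4 li=∅ lo=∅

Conflict graph:
  f: ∅
  q: {w}
  v: ∅
  w: {q}

Colouring:
  clique {q,w} ⇒ need ≥ 2
  2-colouring: R0={f,q,v}  R1={w}
  χ = 2

Answer: 2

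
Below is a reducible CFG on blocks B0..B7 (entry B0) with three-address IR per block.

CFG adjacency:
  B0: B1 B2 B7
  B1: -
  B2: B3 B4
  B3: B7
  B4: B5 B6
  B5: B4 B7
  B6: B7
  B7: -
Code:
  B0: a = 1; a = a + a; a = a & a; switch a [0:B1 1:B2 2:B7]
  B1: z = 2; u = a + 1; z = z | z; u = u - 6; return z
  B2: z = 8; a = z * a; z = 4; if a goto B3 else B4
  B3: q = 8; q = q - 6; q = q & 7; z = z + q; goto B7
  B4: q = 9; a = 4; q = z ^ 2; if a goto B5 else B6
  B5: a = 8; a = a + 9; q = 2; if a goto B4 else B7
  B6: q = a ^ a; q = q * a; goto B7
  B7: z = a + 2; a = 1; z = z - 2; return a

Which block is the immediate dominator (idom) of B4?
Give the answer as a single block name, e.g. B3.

Answer: B2

Analysis:
idom tree: B1←B0 B2←B0 B3←B2 B4←B2 B5←B4 B6←B4 B7←B0
Dom∩ at merges:
  B4: preds {B2,B5}: {B0,B2} ∩ {B0,B2,B4,B5} = {B0,B2}; idom=B2
  B7: preds {B0,B3,B5,B6}: {B0} ∩ {B0,B2,B3} ∩ {B0,B2,B4,B5} ∩ {B0,B2,B4,B6} = {B0}; idom=B0

idom(B4) = B2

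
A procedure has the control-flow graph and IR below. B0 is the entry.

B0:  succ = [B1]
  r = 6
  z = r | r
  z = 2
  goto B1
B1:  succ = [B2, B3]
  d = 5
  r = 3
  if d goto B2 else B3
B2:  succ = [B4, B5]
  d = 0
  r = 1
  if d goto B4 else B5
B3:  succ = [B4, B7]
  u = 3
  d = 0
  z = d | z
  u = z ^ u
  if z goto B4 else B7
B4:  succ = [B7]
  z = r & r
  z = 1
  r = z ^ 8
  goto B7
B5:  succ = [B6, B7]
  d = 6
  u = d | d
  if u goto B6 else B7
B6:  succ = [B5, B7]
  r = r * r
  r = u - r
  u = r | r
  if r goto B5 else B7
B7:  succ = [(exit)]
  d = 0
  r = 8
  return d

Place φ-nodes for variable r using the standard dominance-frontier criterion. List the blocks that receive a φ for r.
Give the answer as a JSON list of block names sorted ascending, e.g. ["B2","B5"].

idom tree: B1←B0 B2←B1 B3←B1 B4←B1 B5←B2 B6←B5 B7←B1
Dom∩ at merges:
  B4: preds {B2,B3}: {B0,B1,B2} ∩ {B0,B1,B3} = {B0,B1}; idom=B1
  B5: preds {B2,B6}: {B0,B1,B2} ∩ {B0,B1,B2,B5,B6} = {B0,B1,B2}; idom=B2
  B7: preds {B3,B4,B5,B6}: {B0,B1,B3} ∩ {B0,B1,B4} ∩ {B0,B1,B2,B5} ∩ {B0,B1,B2,B5,B6} = {B0,B1}; idom=B1

DF derivation:
  join B4 pred B2: B2 stop@B1
  join B4 pred B3: B3 stop@B1
  join B5 pred B2: · stop@B2
  join B5 pred B6: B6→B5 stop@B2
  join B7 pred B3: B3 stop@B1
  join B7 pred B4: B4 stop@B1
  join B7 pred B5: B5→B2 stop@B1
  join B7 pred B6: B6→B5→B2 stop@B1
  B0 → ∅
  B1 → ∅
  B2 → {B4,B7}
  B3 → {B4,B7}
  B4 → {B7}
  B5 → {B5,B7}
  B6 → {B5,B7}
  B7 → ∅

φ for r: defs {B0,B1,B2,B4,B6,B7}
  DF⁺ = {B4,B5,B7}

Answer: ["B4", "B5", "B7"]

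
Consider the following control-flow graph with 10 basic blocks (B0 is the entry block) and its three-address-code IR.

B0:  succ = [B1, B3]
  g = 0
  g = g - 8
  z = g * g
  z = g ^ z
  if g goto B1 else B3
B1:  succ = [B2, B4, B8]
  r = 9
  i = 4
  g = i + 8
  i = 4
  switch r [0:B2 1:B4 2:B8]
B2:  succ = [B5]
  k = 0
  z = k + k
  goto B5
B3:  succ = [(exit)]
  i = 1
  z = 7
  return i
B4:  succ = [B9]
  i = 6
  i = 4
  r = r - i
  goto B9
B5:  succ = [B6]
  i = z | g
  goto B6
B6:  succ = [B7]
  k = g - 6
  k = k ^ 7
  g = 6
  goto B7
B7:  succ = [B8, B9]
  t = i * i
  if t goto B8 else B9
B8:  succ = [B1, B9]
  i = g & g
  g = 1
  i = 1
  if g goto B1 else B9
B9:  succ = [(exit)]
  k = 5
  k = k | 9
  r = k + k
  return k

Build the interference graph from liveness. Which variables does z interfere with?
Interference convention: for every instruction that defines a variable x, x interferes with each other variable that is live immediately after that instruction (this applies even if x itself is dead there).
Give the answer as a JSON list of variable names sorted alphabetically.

Answer: ["g", "i"]

Derivation:
Per-block:
  B0: {g,z} / ∅
  B1: {g,i,r} / ∅
  B2: {k,z} / ∅
  B3: {i,z} / ∅
  B4: {i,r} / {r}
  B5: {i} / {g,z}
  B6: {g,k} / {g}
  B7: {t} / {i}
  B8: {g,i} / {g}
  B9: {k,r} / ∅

Backward fixpoint:
  B0 li=∅ lo=∅
  B1 li=∅ lo={g,r}
  B2 li={g} lo={g,z}
  B3 li=∅ lo=∅
  B4 li={r} lo=∅
  B5 li={g,z} lo={g,i}
  B6 li={g,i} lo={g,i}
  B7 li={g,i} lo={g}
  B8 li={g} lo=∅
  B9 li=∅ lo=∅

Interference:
  g — {i,k,r,t,z}
  i — {g,k,r,z}
  k — {g,i,r}
  r — {g,i,k}
  t — {g}
  z — {g,i}

N(z) = ["g", "i"]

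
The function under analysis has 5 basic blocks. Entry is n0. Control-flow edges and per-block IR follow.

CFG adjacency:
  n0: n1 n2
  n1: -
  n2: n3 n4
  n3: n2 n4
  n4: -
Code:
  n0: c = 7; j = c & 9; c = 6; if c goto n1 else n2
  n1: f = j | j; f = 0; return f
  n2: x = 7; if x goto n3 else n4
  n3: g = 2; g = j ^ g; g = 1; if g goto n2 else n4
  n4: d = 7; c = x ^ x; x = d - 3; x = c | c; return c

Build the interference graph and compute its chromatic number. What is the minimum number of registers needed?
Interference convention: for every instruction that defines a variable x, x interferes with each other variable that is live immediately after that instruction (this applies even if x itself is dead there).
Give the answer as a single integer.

Answer: 3

Analysis:
Per-block:
  n0 def {c,j} use ∅
  n1 def {f} use {j}
  n2 def {x} use ∅
  n3 def {g} use {j}
  n4 def {c,d,x} use {x}

Live sets:
  live n0: ∅→{j}
  live n1: {j}→∅
  live n2: {j}→{j,x}
  live n3: {j,x}→{j,x}
  live n4: {x}→∅

Interference:
  c: {d,j,x}
  d: {c,x}
  f: ∅
  g: {j,x}
  j: {c,g,x}
  x: {c,d,g,j}

Chromatic number:
  lower bound: {c,d,x} mutually conflict ⇒ χ ≥ 3
  3-colouring: r0={f,x}  r1={c,g}  r2={d,j}
  χ = 3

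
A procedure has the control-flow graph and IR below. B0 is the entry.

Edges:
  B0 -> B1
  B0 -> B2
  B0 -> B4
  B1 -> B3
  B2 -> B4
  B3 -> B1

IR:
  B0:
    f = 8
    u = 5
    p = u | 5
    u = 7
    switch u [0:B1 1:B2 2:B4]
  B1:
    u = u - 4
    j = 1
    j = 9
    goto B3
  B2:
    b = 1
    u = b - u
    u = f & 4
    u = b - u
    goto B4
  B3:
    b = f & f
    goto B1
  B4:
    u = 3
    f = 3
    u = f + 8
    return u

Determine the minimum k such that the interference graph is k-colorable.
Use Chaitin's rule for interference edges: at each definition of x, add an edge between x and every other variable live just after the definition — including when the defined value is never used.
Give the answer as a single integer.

Block summaries:
  B0: {f,p,u} / ∅
  B1: {j,u} / {u}
  B2: {b,u} / {f,u}
  B3: {b} / {f}
  B4: {f,u} / ∅

Liveness:
  B0: in=∅ out={f,u}
  B1: in={f,u} out={f,u}
  B2: in={f,u} out=∅
  B3: in={f,u} out={f,u}
  B4: in=∅ out=∅

Interference:
  b — {f,u}
  f — {b,j,p,u}
  j — {f,u}
  p — {f}
  u — {b,f,j}

Chromatic number:
  clique {b,f,u} ⇒ need ≥ 3
  assign b→R2 f→R0 j→R2 p→R1 u→R1 — no edge inside a register ⇒ χ ≤ 3
  χ = 3

Answer: 3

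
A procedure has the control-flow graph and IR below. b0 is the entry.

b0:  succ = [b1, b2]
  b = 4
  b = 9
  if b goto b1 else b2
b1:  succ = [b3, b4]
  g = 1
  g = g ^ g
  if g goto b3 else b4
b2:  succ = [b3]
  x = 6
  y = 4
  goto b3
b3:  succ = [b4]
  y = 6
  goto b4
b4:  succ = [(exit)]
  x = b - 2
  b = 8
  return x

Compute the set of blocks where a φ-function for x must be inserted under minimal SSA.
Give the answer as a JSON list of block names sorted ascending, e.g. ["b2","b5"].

Answer: ["b3", "b4"]

Derivation:
idom tree: b1←b0 b2←b0 b3←b0 b4←b0
Join-block Dom:
  b3: preds {b1,b2}: {b0,b1} ∩ {b0,b2} = {b0}; idom=b0
  b4: preds {b1,b3}: {b0,b1} ∩ {b0,b3} = {b0}; idom=b0

DF walk-up:
  b3←b1: walk b1 to b0
  b3←b2: walk b2 to b0
  b4←b1: walk b1 to b0
  b4←b3: walk b3 to b0
  b0 → ∅
  b1 → {b3,b4}
  b2 → {b3}
  b3 → {b4}
  b4 → ∅

φ for x: defs {b2,b4}
  DF⁺ = {b3,b4}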